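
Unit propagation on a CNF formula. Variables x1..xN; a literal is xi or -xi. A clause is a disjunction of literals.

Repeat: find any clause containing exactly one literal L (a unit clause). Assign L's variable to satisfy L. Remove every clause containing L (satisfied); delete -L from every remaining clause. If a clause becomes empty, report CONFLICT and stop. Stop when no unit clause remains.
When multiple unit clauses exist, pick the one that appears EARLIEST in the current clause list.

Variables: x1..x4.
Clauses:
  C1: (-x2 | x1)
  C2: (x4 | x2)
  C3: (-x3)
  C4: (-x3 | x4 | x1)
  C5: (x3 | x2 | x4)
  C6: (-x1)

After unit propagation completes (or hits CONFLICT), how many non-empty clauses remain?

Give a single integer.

unit clause [-3] forces x3=F; simplify:
  drop 3 from [3, 2, 4] -> [2, 4]
  satisfied 2 clause(s); 4 remain; assigned so far: [3]
unit clause [-1] forces x1=F; simplify:
  drop 1 from [-2, 1] -> [-2]
  satisfied 1 clause(s); 3 remain; assigned so far: [1, 3]
unit clause [-2] forces x2=F; simplify:
  drop 2 from [4, 2] -> [4]
  drop 2 from [2, 4] -> [4]
  satisfied 1 clause(s); 2 remain; assigned so far: [1, 2, 3]
unit clause [4] forces x4=T; simplify:
  satisfied 2 clause(s); 0 remain; assigned so far: [1, 2, 3, 4]

Answer: 0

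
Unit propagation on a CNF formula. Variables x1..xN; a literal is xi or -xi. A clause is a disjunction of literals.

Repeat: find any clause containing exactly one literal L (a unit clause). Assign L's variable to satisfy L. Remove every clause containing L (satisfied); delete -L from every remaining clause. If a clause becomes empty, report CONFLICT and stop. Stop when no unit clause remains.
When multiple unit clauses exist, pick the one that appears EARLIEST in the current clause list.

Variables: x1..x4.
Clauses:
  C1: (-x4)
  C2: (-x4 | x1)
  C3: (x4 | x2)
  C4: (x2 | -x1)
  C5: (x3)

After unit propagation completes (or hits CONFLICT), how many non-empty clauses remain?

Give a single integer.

unit clause [-4] forces x4=F; simplify:
  drop 4 from [4, 2] -> [2]
  satisfied 2 clause(s); 3 remain; assigned so far: [4]
unit clause [2] forces x2=T; simplify:
  satisfied 2 clause(s); 1 remain; assigned so far: [2, 4]
unit clause [3] forces x3=T; simplify:
  satisfied 1 clause(s); 0 remain; assigned so far: [2, 3, 4]

Answer: 0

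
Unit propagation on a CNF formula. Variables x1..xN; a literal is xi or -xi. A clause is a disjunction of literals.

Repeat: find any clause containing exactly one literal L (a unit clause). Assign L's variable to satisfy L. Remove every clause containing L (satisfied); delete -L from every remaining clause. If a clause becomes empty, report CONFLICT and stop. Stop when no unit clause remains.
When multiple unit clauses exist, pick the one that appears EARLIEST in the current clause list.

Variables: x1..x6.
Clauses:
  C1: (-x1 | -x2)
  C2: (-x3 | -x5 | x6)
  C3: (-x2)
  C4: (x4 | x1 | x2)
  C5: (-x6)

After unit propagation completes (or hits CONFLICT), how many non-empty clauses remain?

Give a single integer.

unit clause [-2] forces x2=F; simplify:
  drop 2 from [4, 1, 2] -> [4, 1]
  satisfied 2 clause(s); 3 remain; assigned so far: [2]
unit clause [-6] forces x6=F; simplify:
  drop 6 from [-3, -5, 6] -> [-3, -5]
  satisfied 1 clause(s); 2 remain; assigned so far: [2, 6]

Answer: 2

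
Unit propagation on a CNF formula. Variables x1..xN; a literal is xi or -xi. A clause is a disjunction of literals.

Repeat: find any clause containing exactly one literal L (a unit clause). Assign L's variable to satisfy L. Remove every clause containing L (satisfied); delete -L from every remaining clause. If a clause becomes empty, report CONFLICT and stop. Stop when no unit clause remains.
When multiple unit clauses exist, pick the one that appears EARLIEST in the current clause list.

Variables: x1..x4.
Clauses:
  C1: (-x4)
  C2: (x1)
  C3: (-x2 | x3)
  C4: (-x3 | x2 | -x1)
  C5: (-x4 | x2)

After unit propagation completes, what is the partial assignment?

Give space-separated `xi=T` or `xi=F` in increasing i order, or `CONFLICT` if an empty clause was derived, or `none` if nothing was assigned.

unit clause [-4] forces x4=F; simplify:
  satisfied 2 clause(s); 3 remain; assigned so far: [4]
unit clause [1] forces x1=T; simplify:
  drop -1 from [-3, 2, -1] -> [-3, 2]
  satisfied 1 clause(s); 2 remain; assigned so far: [1, 4]

Answer: x1=T x4=F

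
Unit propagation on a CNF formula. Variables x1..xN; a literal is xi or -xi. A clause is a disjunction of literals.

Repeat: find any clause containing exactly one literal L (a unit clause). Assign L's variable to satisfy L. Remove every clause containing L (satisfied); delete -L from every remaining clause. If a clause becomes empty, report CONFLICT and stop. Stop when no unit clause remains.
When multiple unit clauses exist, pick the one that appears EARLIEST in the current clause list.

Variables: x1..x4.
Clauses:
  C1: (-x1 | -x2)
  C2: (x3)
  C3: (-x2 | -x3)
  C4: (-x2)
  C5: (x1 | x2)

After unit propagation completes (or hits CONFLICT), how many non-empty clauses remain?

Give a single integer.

Answer: 0

Derivation:
unit clause [3] forces x3=T; simplify:
  drop -3 from [-2, -3] -> [-2]
  satisfied 1 clause(s); 4 remain; assigned so far: [3]
unit clause [-2] forces x2=F; simplify:
  drop 2 from [1, 2] -> [1]
  satisfied 3 clause(s); 1 remain; assigned so far: [2, 3]
unit clause [1] forces x1=T; simplify:
  satisfied 1 clause(s); 0 remain; assigned so far: [1, 2, 3]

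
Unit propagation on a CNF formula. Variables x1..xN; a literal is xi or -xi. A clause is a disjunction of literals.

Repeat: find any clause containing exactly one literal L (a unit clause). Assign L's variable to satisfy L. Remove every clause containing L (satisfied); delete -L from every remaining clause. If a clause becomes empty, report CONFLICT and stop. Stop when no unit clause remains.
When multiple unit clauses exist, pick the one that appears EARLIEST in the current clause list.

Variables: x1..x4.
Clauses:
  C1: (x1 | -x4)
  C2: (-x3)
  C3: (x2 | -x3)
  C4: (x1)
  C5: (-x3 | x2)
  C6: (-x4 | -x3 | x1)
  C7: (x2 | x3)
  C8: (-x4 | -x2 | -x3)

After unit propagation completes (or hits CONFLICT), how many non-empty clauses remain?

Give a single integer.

Answer: 0

Derivation:
unit clause [-3] forces x3=F; simplify:
  drop 3 from [2, 3] -> [2]
  satisfied 5 clause(s); 3 remain; assigned so far: [3]
unit clause [1] forces x1=T; simplify:
  satisfied 2 clause(s); 1 remain; assigned so far: [1, 3]
unit clause [2] forces x2=T; simplify:
  satisfied 1 clause(s); 0 remain; assigned so far: [1, 2, 3]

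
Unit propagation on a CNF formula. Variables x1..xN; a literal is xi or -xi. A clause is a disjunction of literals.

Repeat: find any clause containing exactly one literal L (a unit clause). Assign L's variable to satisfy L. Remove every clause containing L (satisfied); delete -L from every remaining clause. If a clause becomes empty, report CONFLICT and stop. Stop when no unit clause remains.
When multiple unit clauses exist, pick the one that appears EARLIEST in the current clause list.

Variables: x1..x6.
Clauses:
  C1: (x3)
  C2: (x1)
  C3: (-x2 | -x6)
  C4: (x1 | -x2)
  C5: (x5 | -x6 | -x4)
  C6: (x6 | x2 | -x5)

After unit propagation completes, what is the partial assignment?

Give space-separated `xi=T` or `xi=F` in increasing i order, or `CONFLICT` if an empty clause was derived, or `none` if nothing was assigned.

Answer: x1=T x3=T

Derivation:
unit clause [3] forces x3=T; simplify:
  satisfied 1 clause(s); 5 remain; assigned so far: [3]
unit clause [1] forces x1=T; simplify:
  satisfied 2 clause(s); 3 remain; assigned so far: [1, 3]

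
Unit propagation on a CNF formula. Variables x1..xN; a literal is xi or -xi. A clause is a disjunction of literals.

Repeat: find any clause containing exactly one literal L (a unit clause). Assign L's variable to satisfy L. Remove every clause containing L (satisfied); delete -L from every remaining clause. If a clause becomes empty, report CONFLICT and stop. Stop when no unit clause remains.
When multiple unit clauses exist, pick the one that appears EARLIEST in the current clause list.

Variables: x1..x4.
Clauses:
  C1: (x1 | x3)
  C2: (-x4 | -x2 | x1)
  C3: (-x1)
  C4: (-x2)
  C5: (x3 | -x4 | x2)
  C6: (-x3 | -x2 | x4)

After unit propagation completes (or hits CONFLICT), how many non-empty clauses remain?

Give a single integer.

unit clause [-1] forces x1=F; simplify:
  drop 1 from [1, 3] -> [3]
  drop 1 from [-4, -2, 1] -> [-4, -2]
  satisfied 1 clause(s); 5 remain; assigned so far: [1]
unit clause [3] forces x3=T; simplify:
  drop -3 from [-3, -2, 4] -> [-2, 4]
  satisfied 2 clause(s); 3 remain; assigned so far: [1, 3]
unit clause [-2] forces x2=F; simplify:
  satisfied 3 clause(s); 0 remain; assigned so far: [1, 2, 3]

Answer: 0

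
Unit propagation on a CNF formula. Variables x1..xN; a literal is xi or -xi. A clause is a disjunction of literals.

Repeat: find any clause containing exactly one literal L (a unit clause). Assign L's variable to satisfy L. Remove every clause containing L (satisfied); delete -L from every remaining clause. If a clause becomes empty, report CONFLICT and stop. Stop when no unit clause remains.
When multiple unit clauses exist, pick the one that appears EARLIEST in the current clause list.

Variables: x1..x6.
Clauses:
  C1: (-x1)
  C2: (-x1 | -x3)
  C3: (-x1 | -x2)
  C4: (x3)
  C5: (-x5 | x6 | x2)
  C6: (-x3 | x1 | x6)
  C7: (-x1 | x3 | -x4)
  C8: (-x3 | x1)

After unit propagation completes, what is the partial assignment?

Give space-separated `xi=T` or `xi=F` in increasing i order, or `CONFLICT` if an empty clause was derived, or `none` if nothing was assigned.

unit clause [-1] forces x1=F; simplify:
  drop 1 from [-3, 1, 6] -> [-3, 6]
  drop 1 from [-3, 1] -> [-3]
  satisfied 4 clause(s); 4 remain; assigned so far: [1]
unit clause [3] forces x3=T; simplify:
  drop -3 from [-3, 6] -> [6]
  drop -3 from [-3] -> [] (empty!)
  satisfied 1 clause(s); 3 remain; assigned so far: [1, 3]
CONFLICT (empty clause)

Answer: CONFLICT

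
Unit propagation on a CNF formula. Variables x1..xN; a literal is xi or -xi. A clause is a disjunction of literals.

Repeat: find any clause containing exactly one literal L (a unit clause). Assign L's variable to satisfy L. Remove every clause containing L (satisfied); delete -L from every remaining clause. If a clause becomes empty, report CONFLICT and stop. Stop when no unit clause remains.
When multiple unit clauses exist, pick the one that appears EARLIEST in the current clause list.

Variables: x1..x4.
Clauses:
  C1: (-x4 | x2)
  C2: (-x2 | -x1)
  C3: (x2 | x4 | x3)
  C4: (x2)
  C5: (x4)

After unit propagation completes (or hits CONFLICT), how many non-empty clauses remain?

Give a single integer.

unit clause [2] forces x2=T; simplify:
  drop -2 from [-2, -1] -> [-1]
  satisfied 3 clause(s); 2 remain; assigned so far: [2]
unit clause [-1] forces x1=F; simplify:
  satisfied 1 clause(s); 1 remain; assigned so far: [1, 2]
unit clause [4] forces x4=T; simplify:
  satisfied 1 clause(s); 0 remain; assigned so far: [1, 2, 4]

Answer: 0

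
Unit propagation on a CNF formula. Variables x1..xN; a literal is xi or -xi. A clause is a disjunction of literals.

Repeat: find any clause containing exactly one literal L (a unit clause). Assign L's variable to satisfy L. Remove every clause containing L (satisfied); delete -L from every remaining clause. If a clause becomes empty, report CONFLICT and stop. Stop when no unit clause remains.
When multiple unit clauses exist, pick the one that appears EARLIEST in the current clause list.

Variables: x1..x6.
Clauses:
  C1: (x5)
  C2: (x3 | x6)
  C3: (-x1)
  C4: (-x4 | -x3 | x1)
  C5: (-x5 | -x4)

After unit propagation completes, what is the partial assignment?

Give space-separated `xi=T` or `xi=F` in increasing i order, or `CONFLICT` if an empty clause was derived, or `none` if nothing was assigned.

unit clause [5] forces x5=T; simplify:
  drop -5 from [-5, -4] -> [-4]
  satisfied 1 clause(s); 4 remain; assigned so far: [5]
unit clause [-1] forces x1=F; simplify:
  drop 1 from [-4, -3, 1] -> [-4, -3]
  satisfied 1 clause(s); 3 remain; assigned so far: [1, 5]
unit clause [-4] forces x4=F; simplify:
  satisfied 2 clause(s); 1 remain; assigned so far: [1, 4, 5]

Answer: x1=F x4=F x5=T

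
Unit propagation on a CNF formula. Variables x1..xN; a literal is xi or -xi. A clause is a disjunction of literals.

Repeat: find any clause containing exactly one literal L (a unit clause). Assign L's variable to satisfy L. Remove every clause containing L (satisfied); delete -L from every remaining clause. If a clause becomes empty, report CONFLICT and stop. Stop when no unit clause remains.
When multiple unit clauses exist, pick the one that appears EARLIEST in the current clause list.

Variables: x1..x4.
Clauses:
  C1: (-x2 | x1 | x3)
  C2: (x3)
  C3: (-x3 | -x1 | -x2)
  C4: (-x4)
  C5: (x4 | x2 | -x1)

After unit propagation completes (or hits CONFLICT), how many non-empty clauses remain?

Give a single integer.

unit clause [3] forces x3=T; simplify:
  drop -3 from [-3, -1, -2] -> [-1, -2]
  satisfied 2 clause(s); 3 remain; assigned so far: [3]
unit clause [-4] forces x4=F; simplify:
  drop 4 from [4, 2, -1] -> [2, -1]
  satisfied 1 clause(s); 2 remain; assigned so far: [3, 4]

Answer: 2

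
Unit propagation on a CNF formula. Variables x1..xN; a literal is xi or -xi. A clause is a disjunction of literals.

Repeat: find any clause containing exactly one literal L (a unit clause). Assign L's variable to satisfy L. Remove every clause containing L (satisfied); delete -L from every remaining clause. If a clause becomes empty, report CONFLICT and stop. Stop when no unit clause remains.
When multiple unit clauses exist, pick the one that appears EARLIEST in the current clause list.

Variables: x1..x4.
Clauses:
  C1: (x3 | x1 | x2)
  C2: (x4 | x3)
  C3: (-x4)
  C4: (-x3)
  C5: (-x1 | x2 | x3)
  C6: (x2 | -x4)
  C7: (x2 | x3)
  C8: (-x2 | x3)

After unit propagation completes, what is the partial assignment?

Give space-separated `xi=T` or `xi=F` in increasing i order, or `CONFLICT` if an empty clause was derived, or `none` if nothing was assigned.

unit clause [-4] forces x4=F; simplify:
  drop 4 from [4, 3] -> [3]
  satisfied 2 clause(s); 6 remain; assigned so far: [4]
unit clause [3] forces x3=T; simplify:
  drop -3 from [-3] -> [] (empty!)
  satisfied 5 clause(s); 1 remain; assigned so far: [3, 4]
CONFLICT (empty clause)

Answer: CONFLICT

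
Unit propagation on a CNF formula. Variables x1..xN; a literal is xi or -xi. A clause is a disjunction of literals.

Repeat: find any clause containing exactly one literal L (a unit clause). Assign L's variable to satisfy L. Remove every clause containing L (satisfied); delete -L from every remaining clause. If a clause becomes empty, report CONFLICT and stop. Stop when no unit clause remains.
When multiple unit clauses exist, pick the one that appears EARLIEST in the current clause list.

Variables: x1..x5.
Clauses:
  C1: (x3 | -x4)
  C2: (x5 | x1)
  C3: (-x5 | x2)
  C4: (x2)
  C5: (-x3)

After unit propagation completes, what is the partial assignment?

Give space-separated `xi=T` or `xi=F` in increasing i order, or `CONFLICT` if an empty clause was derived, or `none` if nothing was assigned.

Answer: x2=T x3=F x4=F

Derivation:
unit clause [2] forces x2=T; simplify:
  satisfied 2 clause(s); 3 remain; assigned so far: [2]
unit clause [-3] forces x3=F; simplify:
  drop 3 from [3, -4] -> [-4]
  satisfied 1 clause(s); 2 remain; assigned so far: [2, 3]
unit clause [-4] forces x4=F; simplify:
  satisfied 1 clause(s); 1 remain; assigned so far: [2, 3, 4]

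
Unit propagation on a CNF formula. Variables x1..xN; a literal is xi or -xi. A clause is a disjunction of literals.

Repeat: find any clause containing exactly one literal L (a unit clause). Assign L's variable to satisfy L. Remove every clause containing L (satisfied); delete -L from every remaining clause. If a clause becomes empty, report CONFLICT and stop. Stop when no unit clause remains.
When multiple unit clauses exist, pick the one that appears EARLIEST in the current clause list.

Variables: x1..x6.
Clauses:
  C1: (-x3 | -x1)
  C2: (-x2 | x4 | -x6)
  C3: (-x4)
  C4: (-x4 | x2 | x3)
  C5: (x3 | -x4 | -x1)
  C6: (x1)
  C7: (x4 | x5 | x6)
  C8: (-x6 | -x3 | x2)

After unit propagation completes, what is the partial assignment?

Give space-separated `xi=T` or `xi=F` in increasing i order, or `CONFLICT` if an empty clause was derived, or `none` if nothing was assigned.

Answer: x1=T x3=F x4=F

Derivation:
unit clause [-4] forces x4=F; simplify:
  drop 4 from [-2, 4, -6] -> [-2, -6]
  drop 4 from [4, 5, 6] -> [5, 6]
  satisfied 3 clause(s); 5 remain; assigned so far: [4]
unit clause [1] forces x1=T; simplify:
  drop -1 from [-3, -1] -> [-3]
  satisfied 1 clause(s); 4 remain; assigned so far: [1, 4]
unit clause [-3] forces x3=F; simplify:
  satisfied 2 clause(s); 2 remain; assigned so far: [1, 3, 4]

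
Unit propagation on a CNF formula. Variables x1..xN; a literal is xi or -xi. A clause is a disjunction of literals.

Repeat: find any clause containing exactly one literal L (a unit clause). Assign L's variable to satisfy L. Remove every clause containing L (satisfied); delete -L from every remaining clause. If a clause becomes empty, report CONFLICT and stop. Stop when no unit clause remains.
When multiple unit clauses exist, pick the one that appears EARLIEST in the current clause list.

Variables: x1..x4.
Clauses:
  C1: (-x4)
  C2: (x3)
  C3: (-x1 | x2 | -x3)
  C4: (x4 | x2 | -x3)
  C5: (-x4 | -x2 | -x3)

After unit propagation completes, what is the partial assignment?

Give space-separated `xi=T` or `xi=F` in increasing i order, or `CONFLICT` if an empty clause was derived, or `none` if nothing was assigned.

unit clause [-4] forces x4=F; simplify:
  drop 4 from [4, 2, -3] -> [2, -3]
  satisfied 2 clause(s); 3 remain; assigned so far: [4]
unit clause [3] forces x3=T; simplify:
  drop -3 from [-1, 2, -3] -> [-1, 2]
  drop -3 from [2, -3] -> [2]
  satisfied 1 clause(s); 2 remain; assigned so far: [3, 4]
unit clause [2] forces x2=T; simplify:
  satisfied 2 clause(s); 0 remain; assigned so far: [2, 3, 4]

Answer: x2=T x3=T x4=F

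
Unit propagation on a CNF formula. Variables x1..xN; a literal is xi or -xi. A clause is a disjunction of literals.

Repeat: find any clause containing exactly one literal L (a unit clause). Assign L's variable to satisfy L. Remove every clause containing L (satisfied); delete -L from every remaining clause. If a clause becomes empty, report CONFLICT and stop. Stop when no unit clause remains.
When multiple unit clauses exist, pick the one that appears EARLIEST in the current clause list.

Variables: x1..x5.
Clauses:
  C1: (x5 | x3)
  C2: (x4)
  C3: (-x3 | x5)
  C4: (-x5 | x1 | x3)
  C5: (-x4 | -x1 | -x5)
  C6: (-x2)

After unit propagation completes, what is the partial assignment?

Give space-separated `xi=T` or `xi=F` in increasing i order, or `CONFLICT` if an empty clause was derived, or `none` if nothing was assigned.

Answer: x2=F x4=T

Derivation:
unit clause [4] forces x4=T; simplify:
  drop -4 from [-4, -1, -5] -> [-1, -5]
  satisfied 1 clause(s); 5 remain; assigned so far: [4]
unit clause [-2] forces x2=F; simplify:
  satisfied 1 clause(s); 4 remain; assigned so far: [2, 4]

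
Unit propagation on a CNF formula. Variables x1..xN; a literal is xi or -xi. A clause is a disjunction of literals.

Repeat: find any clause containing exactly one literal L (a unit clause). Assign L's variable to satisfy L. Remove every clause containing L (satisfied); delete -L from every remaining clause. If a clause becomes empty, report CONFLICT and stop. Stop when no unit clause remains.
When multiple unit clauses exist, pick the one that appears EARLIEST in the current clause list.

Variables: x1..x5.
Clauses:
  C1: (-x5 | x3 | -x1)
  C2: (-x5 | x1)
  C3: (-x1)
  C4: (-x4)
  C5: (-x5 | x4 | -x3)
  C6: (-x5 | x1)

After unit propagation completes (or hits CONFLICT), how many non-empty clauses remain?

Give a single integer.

unit clause [-1] forces x1=F; simplify:
  drop 1 from [-5, 1] -> [-5]
  drop 1 from [-5, 1] -> [-5]
  satisfied 2 clause(s); 4 remain; assigned so far: [1]
unit clause [-5] forces x5=F; simplify:
  satisfied 3 clause(s); 1 remain; assigned so far: [1, 5]
unit clause [-4] forces x4=F; simplify:
  satisfied 1 clause(s); 0 remain; assigned so far: [1, 4, 5]

Answer: 0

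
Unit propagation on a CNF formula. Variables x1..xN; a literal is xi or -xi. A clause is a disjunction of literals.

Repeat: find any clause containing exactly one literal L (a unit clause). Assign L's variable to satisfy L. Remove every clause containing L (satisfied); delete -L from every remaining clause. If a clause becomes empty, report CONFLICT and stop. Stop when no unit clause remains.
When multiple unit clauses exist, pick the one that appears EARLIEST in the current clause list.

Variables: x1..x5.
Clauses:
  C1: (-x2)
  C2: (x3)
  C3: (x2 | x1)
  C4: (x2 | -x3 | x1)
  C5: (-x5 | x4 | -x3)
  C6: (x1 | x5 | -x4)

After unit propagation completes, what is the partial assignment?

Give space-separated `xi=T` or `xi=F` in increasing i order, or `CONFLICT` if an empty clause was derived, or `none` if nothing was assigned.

Answer: x1=T x2=F x3=T

Derivation:
unit clause [-2] forces x2=F; simplify:
  drop 2 from [2, 1] -> [1]
  drop 2 from [2, -3, 1] -> [-3, 1]
  satisfied 1 clause(s); 5 remain; assigned so far: [2]
unit clause [3] forces x3=T; simplify:
  drop -3 from [-3, 1] -> [1]
  drop -3 from [-5, 4, -3] -> [-5, 4]
  satisfied 1 clause(s); 4 remain; assigned so far: [2, 3]
unit clause [1] forces x1=T; simplify:
  satisfied 3 clause(s); 1 remain; assigned so far: [1, 2, 3]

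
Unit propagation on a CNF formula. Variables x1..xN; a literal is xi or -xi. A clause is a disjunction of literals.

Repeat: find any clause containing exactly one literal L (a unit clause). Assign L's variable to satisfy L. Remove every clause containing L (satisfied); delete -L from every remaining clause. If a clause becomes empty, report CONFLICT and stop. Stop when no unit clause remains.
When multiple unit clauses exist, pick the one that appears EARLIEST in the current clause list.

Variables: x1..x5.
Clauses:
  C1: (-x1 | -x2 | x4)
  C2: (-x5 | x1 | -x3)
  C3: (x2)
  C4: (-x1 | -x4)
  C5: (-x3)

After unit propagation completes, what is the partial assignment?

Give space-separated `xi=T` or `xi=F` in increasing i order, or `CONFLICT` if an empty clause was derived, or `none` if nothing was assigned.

unit clause [2] forces x2=T; simplify:
  drop -2 from [-1, -2, 4] -> [-1, 4]
  satisfied 1 clause(s); 4 remain; assigned so far: [2]
unit clause [-3] forces x3=F; simplify:
  satisfied 2 clause(s); 2 remain; assigned so far: [2, 3]

Answer: x2=T x3=F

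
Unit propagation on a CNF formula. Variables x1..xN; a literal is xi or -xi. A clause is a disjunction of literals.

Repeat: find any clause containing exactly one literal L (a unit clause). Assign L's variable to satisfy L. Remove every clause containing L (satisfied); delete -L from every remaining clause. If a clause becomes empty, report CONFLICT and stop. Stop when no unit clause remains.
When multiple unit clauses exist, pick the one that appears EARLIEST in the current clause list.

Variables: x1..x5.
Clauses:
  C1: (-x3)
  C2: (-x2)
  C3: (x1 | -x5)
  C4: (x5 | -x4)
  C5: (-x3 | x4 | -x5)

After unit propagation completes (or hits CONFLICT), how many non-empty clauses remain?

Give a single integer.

Answer: 2

Derivation:
unit clause [-3] forces x3=F; simplify:
  satisfied 2 clause(s); 3 remain; assigned so far: [3]
unit clause [-2] forces x2=F; simplify:
  satisfied 1 clause(s); 2 remain; assigned so far: [2, 3]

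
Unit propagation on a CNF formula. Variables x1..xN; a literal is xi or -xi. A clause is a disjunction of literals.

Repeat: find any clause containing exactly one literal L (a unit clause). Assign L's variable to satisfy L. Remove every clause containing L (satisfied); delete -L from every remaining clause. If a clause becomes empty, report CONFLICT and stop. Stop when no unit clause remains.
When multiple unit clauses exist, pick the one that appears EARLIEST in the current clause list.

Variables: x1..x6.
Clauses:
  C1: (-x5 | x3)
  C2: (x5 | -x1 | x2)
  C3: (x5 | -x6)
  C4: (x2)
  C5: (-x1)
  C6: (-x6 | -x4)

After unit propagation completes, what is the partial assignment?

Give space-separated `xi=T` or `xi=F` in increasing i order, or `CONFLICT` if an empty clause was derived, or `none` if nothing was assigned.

unit clause [2] forces x2=T; simplify:
  satisfied 2 clause(s); 4 remain; assigned so far: [2]
unit clause [-1] forces x1=F; simplify:
  satisfied 1 clause(s); 3 remain; assigned so far: [1, 2]

Answer: x1=F x2=T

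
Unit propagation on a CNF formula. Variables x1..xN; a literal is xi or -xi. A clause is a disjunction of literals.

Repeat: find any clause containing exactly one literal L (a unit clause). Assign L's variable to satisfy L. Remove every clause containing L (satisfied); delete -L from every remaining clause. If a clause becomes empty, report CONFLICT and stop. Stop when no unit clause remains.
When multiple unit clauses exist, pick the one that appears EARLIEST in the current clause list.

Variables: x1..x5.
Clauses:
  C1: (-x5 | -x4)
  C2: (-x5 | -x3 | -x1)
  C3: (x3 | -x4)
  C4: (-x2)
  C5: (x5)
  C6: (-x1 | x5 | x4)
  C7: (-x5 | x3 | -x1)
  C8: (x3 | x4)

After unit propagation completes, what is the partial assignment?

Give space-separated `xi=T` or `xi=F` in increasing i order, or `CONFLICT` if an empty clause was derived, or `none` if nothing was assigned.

Answer: x1=F x2=F x3=T x4=F x5=T

Derivation:
unit clause [-2] forces x2=F; simplify:
  satisfied 1 clause(s); 7 remain; assigned so far: [2]
unit clause [5] forces x5=T; simplify:
  drop -5 from [-5, -4] -> [-4]
  drop -5 from [-5, -3, -1] -> [-3, -1]
  drop -5 from [-5, 3, -1] -> [3, -1]
  satisfied 2 clause(s); 5 remain; assigned so far: [2, 5]
unit clause [-4] forces x4=F; simplify:
  drop 4 from [3, 4] -> [3]
  satisfied 2 clause(s); 3 remain; assigned so far: [2, 4, 5]
unit clause [3] forces x3=T; simplify:
  drop -3 from [-3, -1] -> [-1]
  satisfied 2 clause(s); 1 remain; assigned so far: [2, 3, 4, 5]
unit clause [-1] forces x1=F; simplify:
  satisfied 1 clause(s); 0 remain; assigned so far: [1, 2, 3, 4, 5]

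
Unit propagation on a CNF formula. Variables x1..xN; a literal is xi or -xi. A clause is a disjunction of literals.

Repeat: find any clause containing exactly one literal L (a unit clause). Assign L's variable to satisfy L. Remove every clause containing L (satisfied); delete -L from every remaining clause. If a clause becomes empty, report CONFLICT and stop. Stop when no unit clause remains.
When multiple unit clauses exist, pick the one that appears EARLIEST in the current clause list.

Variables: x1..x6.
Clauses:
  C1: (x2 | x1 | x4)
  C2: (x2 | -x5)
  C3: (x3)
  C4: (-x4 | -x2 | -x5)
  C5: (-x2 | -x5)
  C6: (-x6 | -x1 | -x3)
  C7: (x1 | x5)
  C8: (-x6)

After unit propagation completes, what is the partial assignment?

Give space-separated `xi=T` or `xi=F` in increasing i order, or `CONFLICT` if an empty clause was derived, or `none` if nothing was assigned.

unit clause [3] forces x3=T; simplify:
  drop -3 from [-6, -1, -3] -> [-6, -1]
  satisfied 1 clause(s); 7 remain; assigned so far: [3]
unit clause [-6] forces x6=F; simplify:
  satisfied 2 clause(s); 5 remain; assigned so far: [3, 6]

Answer: x3=T x6=F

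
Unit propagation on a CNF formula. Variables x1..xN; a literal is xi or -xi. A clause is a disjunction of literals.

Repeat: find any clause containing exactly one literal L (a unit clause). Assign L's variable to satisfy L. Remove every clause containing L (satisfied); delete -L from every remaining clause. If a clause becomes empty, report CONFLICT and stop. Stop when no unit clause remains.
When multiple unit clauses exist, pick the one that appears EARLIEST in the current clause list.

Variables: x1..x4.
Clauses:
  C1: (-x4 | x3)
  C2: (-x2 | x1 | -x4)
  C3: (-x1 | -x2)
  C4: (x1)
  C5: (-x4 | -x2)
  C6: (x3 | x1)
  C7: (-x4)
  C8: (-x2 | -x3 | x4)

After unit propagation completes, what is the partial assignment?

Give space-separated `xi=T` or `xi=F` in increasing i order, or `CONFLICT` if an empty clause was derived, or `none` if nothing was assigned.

Answer: x1=T x2=F x4=F

Derivation:
unit clause [1] forces x1=T; simplify:
  drop -1 from [-1, -2] -> [-2]
  satisfied 3 clause(s); 5 remain; assigned so far: [1]
unit clause [-2] forces x2=F; simplify:
  satisfied 3 clause(s); 2 remain; assigned so far: [1, 2]
unit clause [-4] forces x4=F; simplify:
  satisfied 2 clause(s); 0 remain; assigned so far: [1, 2, 4]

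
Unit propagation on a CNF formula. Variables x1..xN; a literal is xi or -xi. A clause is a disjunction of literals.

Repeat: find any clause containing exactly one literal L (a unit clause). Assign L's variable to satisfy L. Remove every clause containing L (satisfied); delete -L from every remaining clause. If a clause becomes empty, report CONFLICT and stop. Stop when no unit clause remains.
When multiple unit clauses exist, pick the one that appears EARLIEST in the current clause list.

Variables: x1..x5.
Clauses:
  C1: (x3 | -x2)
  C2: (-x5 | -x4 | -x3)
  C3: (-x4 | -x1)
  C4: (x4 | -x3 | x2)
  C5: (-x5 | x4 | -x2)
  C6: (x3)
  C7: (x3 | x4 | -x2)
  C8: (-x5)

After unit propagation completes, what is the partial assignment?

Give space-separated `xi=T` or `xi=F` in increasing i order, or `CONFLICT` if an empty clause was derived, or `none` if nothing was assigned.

unit clause [3] forces x3=T; simplify:
  drop -3 from [-5, -4, -3] -> [-5, -4]
  drop -3 from [4, -3, 2] -> [4, 2]
  satisfied 3 clause(s); 5 remain; assigned so far: [3]
unit clause [-5] forces x5=F; simplify:
  satisfied 3 clause(s); 2 remain; assigned so far: [3, 5]

Answer: x3=T x5=F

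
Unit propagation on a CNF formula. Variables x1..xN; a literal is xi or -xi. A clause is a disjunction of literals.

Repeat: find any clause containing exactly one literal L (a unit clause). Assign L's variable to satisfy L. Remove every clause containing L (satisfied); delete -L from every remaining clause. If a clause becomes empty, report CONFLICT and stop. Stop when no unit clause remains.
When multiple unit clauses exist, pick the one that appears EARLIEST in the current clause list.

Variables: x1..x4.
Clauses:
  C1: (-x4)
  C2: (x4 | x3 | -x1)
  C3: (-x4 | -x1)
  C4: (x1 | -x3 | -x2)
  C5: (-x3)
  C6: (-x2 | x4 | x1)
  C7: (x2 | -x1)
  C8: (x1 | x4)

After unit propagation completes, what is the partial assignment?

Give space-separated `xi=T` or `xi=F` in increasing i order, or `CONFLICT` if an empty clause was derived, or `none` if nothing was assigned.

Answer: CONFLICT

Derivation:
unit clause [-4] forces x4=F; simplify:
  drop 4 from [4, 3, -1] -> [3, -1]
  drop 4 from [-2, 4, 1] -> [-2, 1]
  drop 4 from [1, 4] -> [1]
  satisfied 2 clause(s); 6 remain; assigned so far: [4]
unit clause [-3] forces x3=F; simplify:
  drop 3 from [3, -1] -> [-1]
  satisfied 2 clause(s); 4 remain; assigned so far: [3, 4]
unit clause [-1] forces x1=F; simplify:
  drop 1 from [-2, 1] -> [-2]
  drop 1 from [1] -> [] (empty!)
  satisfied 2 clause(s); 2 remain; assigned so far: [1, 3, 4]
CONFLICT (empty clause)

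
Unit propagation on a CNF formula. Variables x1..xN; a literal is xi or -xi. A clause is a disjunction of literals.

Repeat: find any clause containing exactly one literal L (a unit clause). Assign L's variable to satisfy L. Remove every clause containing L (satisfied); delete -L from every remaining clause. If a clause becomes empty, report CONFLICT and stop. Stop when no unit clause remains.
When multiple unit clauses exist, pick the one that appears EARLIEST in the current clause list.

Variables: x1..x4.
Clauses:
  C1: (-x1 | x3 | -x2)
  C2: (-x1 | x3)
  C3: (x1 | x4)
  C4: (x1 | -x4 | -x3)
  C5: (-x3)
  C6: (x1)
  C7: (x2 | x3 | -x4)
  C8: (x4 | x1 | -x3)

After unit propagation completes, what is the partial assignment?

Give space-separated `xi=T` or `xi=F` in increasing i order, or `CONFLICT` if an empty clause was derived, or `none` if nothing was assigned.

unit clause [-3] forces x3=F; simplify:
  drop 3 from [-1, 3, -2] -> [-1, -2]
  drop 3 from [-1, 3] -> [-1]
  drop 3 from [2, 3, -4] -> [2, -4]
  satisfied 3 clause(s); 5 remain; assigned so far: [3]
unit clause [-1] forces x1=F; simplify:
  drop 1 from [1, 4] -> [4]
  drop 1 from [1] -> [] (empty!)
  satisfied 2 clause(s); 3 remain; assigned so far: [1, 3]
CONFLICT (empty clause)

Answer: CONFLICT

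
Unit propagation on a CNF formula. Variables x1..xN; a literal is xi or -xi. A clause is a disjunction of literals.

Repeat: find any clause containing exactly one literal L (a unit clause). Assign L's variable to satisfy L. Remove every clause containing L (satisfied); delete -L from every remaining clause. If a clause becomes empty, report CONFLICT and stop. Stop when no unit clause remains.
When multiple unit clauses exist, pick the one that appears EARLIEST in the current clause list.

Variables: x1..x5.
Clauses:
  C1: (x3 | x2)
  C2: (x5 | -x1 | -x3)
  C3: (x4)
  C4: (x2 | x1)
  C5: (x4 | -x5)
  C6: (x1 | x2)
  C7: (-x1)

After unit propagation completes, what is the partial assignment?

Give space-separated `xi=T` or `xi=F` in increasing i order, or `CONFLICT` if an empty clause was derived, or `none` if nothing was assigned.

Answer: x1=F x2=T x4=T

Derivation:
unit clause [4] forces x4=T; simplify:
  satisfied 2 clause(s); 5 remain; assigned so far: [4]
unit clause [-1] forces x1=F; simplify:
  drop 1 from [2, 1] -> [2]
  drop 1 from [1, 2] -> [2]
  satisfied 2 clause(s); 3 remain; assigned so far: [1, 4]
unit clause [2] forces x2=T; simplify:
  satisfied 3 clause(s); 0 remain; assigned so far: [1, 2, 4]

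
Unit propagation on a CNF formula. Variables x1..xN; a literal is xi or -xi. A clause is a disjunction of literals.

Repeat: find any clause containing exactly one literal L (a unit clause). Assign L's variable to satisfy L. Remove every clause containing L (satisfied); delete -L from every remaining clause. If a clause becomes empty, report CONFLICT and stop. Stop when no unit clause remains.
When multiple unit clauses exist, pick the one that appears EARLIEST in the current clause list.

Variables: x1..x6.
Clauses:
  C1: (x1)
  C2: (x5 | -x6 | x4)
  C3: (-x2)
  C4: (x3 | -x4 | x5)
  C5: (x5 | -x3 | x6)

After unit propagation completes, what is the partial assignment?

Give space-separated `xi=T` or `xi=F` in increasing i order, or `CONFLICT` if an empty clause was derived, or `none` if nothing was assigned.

unit clause [1] forces x1=T; simplify:
  satisfied 1 clause(s); 4 remain; assigned so far: [1]
unit clause [-2] forces x2=F; simplify:
  satisfied 1 clause(s); 3 remain; assigned so far: [1, 2]

Answer: x1=T x2=F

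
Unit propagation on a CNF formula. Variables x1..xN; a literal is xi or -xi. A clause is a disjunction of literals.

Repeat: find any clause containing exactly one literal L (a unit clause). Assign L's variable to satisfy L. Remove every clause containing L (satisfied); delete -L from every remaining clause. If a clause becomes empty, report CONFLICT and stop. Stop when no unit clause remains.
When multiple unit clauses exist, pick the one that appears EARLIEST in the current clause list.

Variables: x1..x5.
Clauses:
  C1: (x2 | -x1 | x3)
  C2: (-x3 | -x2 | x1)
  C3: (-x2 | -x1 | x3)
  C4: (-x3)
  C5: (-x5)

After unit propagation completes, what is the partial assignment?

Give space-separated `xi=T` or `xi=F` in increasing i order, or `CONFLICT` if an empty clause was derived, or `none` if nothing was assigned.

unit clause [-3] forces x3=F; simplify:
  drop 3 from [2, -1, 3] -> [2, -1]
  drop 3 from [-2, -1, 3] -> [-2, -1]
  satisfied 2 clause(s); 3 remain; assigned so far: [3]
unit clause [-5] forces x5=F; simplify:
  satisfied 1 clause(s); 2 remain; assigned so far: [3, 5]

Answer: x3=F x5=F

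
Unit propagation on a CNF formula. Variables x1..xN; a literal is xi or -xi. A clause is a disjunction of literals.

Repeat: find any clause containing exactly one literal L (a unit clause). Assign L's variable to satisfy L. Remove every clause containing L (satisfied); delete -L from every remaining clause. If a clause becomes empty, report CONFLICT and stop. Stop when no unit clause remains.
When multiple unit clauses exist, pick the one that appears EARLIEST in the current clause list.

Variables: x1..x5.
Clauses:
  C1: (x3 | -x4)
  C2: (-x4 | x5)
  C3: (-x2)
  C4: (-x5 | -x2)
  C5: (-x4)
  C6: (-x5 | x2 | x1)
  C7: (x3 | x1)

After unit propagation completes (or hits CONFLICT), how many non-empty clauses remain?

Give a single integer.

unit clause [-2] forces x2=F; simplify:
  drop 2 from [-5, 2, 1] -> [-5, 1]
  satisfied 2 clause(s); 5 remain; assigned so far: [2]
unit clause [-4] forces x4=F; simplify:
  satisfied 3 clause(s); 2 remain; assigned so far: [2, 4]

Answer: 2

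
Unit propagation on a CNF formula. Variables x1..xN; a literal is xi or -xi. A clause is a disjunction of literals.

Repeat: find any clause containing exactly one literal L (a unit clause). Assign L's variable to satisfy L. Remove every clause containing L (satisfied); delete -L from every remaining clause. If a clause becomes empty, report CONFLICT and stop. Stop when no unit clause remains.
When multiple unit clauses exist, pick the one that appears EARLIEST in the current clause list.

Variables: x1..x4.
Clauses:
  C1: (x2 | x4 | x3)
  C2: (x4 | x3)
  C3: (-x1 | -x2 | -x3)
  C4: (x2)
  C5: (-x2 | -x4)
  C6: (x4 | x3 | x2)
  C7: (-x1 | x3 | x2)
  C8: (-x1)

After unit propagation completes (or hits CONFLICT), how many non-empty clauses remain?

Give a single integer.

unit clause [2] forces x2=T; simplify:
  drop -2 from [-1, -2, -3] -> [-1, -3]
  drop -2 from [-2, -4] -> [-4]
  satisfied 4 clause(s); 4 remain; assigned so far: [2]
unit clause [-4] forces x4=F; simplify:
  drop 4 from [4, 3] -> [3]
  satisfied 1 clause(s); 3 remain; assigned so far: [2, 4]
unit clause [3] forces x3=T; simplify:
  drop -3 from [-1, -3] -> [-1]
  satisfied 1 clause(s); 2 remain; assigned so far: [2, 3, 4]
unit clause [-1] forces x1=F; simplify:
  satisfied 2 clause(s); 0 remain; assigned so far: [1, 2, 3, 4]

Answer: 0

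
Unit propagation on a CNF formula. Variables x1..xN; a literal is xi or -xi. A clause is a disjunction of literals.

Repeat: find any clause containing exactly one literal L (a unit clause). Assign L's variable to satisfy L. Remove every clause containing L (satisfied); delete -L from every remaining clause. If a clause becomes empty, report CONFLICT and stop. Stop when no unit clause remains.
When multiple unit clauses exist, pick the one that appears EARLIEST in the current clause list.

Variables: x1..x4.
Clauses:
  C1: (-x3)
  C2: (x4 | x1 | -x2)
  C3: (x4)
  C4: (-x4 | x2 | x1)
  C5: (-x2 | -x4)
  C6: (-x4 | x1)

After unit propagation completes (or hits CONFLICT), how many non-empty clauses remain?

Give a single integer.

unit clause [-3] forces x3=F; simplify:
  satisfied 1 clause(s); 5 remain; assigned so far: [3]
unit clause [4] forces x4=T; simplify:
  drop -4 from [-4, 2, 1] -> [2, 1]
  drop -4 from [-2, -4] -> [-2]
  drop -4 from [-4, 1] -> [1]
  satisfied 2 clause(s); 3 remain; assigned so far: [3, 4]
unit clause [-2] forces x2=F; simplify:
  drop 2 from [2, 1] -> [1]
  satisfied 1 clause(s); 2 remain; assigned so far: [2, 3, 4]
unit clause [1] forces x1=T; simplify:
  satisfied 2 clause(s); 0 remain; assigned so far: [1, 2, 3, 4]

Answer: 0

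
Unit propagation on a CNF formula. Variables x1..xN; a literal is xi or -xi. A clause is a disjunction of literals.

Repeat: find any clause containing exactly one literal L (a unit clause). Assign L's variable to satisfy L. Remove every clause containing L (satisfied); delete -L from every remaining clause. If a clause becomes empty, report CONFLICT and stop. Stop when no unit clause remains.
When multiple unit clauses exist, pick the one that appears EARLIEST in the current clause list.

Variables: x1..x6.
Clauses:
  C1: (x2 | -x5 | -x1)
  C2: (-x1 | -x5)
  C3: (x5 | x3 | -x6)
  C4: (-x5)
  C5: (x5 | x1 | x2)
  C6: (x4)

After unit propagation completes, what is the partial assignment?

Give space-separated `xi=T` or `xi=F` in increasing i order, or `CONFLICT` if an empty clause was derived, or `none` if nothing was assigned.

unit clause [-5] forces x5=F; simplify:
  drop 5 from [5, 3, -6] -> [3, -6]
  drop 5 from [5, 1, 2] -> [1, 2]
  satisfied 3 clause(s); 3 remain; assigned so far: [5]
unit clause [4] forces x4=T; simplify:
  satisfied 1 clause(s); 2 remain; assigned so far: [4, 5]

Answer: x4=T x5=F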